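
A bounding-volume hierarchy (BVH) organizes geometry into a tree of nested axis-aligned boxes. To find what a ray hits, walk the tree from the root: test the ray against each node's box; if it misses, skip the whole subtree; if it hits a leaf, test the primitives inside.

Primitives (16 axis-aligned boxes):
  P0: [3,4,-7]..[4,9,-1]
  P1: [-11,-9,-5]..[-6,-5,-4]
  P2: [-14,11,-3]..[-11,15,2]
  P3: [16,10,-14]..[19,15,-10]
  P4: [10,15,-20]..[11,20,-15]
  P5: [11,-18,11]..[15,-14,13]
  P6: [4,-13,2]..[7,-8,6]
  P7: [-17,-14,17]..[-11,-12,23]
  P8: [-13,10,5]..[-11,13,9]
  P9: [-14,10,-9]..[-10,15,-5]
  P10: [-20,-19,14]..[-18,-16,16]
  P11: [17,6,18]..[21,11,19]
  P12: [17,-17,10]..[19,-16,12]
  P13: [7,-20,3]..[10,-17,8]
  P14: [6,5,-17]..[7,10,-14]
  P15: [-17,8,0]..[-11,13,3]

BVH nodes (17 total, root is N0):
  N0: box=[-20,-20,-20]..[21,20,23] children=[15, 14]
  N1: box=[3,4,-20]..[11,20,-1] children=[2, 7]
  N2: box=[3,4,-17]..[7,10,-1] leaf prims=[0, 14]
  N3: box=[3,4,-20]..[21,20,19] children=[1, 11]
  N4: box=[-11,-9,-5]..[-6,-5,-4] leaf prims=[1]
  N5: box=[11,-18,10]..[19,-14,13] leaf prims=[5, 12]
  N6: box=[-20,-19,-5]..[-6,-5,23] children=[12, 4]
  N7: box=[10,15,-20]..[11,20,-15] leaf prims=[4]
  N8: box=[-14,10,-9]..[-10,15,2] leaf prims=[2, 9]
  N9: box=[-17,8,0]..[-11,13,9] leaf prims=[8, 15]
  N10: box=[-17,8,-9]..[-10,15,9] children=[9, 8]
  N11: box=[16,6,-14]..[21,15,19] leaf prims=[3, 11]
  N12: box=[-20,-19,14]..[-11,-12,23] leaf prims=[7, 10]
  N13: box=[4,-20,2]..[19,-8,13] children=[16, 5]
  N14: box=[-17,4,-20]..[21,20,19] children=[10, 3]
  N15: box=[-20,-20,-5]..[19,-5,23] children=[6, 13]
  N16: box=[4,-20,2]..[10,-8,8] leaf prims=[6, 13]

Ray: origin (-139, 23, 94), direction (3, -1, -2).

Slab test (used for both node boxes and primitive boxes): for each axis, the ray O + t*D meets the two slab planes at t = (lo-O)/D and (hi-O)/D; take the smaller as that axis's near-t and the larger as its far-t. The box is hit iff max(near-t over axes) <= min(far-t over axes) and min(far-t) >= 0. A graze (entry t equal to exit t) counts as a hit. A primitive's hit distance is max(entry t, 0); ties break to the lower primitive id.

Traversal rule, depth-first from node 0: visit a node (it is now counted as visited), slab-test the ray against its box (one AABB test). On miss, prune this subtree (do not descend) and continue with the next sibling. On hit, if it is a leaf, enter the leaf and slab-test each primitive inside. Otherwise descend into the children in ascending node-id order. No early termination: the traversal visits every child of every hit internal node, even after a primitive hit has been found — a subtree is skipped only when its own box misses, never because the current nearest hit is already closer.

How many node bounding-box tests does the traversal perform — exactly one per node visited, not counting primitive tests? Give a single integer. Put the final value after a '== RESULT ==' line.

Walk:
N0 x:[119/3,160/3] y:[3,43] z:[71/2,57] -> hit [119/3,43], descend [14, 15]
  N14 x:[122/3,160/3] y:[3,19] z:[75/2,57] -> miss, prune
  N15 x:[119/3,158/3] y:[28,43] z:[71/2,99/2] -> hit [119/3,43], descend [6, 13]
    N6 x:[119/3,133/3] y:[28,42] z:[71/2,99/2] -> hit [119/3,42], descend [4, 12]
      N4 x:[128/3,133/3] y:[28,32] z:[49,99/2] -> miss, prune
      N12 x:[119/3,128/3] y:[35,42] z:[71/2,40] -> hit [119/3,40] leaf, test {P7(miss), P10@t=119/3}
    N13 x:[143/3,158/3] y:[31,43] z:[81/2,46] -> miss, prune

7 AABB tests over nodes [0, 14, 15, 6, 4, 12, 13]; 1 leaf entered; closest P10.

== RESULT ==
7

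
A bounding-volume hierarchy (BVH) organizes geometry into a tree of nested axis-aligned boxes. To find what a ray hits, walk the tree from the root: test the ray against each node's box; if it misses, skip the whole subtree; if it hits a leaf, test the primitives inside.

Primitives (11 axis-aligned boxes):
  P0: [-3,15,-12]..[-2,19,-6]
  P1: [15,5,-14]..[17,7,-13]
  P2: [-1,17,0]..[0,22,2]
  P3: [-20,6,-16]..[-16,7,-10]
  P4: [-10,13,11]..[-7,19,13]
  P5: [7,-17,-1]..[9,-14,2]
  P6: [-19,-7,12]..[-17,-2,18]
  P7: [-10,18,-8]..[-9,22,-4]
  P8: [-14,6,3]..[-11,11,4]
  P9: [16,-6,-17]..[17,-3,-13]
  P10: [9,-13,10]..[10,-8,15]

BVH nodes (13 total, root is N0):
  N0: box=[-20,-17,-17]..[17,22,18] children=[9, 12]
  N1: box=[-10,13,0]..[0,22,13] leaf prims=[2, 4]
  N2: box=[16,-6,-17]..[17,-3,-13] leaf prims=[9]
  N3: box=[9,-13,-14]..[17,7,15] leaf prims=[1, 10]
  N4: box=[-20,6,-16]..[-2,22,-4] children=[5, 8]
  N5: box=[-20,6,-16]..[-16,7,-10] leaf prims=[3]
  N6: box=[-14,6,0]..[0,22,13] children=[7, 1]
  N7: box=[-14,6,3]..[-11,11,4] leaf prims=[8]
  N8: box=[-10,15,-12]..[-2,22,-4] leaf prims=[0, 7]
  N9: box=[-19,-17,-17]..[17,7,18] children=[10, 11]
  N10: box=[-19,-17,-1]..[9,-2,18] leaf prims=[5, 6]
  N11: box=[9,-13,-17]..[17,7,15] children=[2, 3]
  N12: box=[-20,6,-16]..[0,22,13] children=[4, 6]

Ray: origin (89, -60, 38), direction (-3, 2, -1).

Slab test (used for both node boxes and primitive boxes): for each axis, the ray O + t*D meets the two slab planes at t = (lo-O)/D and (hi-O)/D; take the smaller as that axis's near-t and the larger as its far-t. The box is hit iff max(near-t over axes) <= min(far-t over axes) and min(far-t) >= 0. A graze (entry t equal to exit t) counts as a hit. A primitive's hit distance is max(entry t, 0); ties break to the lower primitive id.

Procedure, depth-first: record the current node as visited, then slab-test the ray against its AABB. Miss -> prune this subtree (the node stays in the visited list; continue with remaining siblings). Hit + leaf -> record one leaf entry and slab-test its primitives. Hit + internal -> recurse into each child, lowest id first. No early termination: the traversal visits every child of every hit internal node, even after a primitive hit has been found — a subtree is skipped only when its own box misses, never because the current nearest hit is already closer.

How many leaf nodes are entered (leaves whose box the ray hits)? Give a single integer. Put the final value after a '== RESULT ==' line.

Trace the traversal:
N0 x:[24,109/3] y:[43/2,41] z:[20,55] -> hit [24,109/3], descend [9, 12]
  N9 x:[24,36] y:[43/2,67/2] z:[20,55] -> hit [24,67/2], descend [10, 11]
    N10 x:[80/3,36] y:[43/2,29] z:[20,39] -> hit [80/3,29] leaf, test {P5(miss), P6(miss)}
    N11 x:[24,80/3] y:[47/2,67/2] z:[23,55] -> hit [24,80/3], descend [2, 3]
      N2 x:[24,73/3] y:[27,57/2] z:[51,55] -> miss, prune
      N3 x:[24,80/3] y:[47/2,67/2] z:[23,52] -> hit [24,80/3] leaf, test {P1(miss), P10(miss)}
  N12 x:[89/3,109/3] y:[33,41] z:[25,54] -> hit [33,109/3], descend [4, 6]
    N4 x:[91/3,109/3] y:[33,41] z:[42,54] -> miss, prune
    N6 x:[89/3,103/3] y:[33,41] z:[25,38] -> hit [33,103/3], descend [1, 7]
      N1 x:[89/3,33] y:[73/2,41] z:[25,38] -> miss, prune
      N7 x:[100/3,103/3] y:[33,71/2] z:[34,35] -> hit [34,103/3] leaf, test {P8@t=34}

11 AABB tests over nodes [0, 9, 10, 11, 2, 3, 12, 4, 6, 1, 7]; 3 leaves entered; closest P8.

== RESULT ==
3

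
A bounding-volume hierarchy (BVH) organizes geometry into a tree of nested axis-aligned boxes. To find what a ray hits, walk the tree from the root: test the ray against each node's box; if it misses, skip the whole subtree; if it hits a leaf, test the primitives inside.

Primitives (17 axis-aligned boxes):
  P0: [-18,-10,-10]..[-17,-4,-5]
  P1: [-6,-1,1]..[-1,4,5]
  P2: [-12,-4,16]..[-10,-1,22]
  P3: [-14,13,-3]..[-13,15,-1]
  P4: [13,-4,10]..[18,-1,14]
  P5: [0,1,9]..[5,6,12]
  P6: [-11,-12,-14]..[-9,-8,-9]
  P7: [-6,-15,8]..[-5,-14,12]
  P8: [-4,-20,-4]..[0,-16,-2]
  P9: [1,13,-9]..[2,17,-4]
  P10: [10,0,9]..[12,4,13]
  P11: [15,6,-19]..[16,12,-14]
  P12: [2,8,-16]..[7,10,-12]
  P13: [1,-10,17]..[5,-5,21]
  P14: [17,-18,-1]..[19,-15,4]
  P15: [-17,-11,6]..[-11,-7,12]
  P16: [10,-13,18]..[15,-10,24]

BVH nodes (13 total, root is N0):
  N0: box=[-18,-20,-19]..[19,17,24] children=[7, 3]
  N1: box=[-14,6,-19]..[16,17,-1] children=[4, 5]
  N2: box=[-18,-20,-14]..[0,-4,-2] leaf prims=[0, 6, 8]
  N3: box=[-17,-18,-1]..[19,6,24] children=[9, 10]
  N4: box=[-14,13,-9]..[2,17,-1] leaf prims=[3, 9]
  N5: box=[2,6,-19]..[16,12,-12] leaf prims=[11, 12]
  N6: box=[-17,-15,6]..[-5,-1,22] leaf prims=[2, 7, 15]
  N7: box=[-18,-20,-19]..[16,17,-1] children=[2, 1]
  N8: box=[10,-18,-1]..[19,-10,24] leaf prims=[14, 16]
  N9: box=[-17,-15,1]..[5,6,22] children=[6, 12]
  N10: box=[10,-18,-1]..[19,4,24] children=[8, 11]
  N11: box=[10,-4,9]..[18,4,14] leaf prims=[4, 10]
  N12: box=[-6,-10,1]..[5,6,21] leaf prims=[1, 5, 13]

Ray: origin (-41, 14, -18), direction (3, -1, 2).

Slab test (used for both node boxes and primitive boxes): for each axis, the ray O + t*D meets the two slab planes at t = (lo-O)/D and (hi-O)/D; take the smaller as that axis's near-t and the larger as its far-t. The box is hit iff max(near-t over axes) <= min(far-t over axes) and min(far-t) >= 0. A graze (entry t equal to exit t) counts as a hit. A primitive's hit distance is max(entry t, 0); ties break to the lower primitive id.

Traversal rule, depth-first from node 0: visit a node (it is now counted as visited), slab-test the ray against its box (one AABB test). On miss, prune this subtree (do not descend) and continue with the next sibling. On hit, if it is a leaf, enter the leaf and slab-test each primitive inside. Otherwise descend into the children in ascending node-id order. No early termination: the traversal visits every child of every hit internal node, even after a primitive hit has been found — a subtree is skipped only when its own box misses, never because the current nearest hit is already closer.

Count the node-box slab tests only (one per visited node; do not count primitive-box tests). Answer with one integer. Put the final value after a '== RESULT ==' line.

Trace the traversal:
N0 x:[23/3,20] y:[-3,34] z:[-1/2,21] -> hit [23/3,20], descend [3, 7]
  N3 x:[8,20] y:[8,32] z:[17/2,21] -> hit [17/2,20], descend [9, 10]
    N9 x:[8,46/3] y:[8,29] z:[19/2,20] -> hit [19/2,46/3], descend [6, 12]
      N6 x:[8,12] y:[15,29] z:[12,20] -> miss, prune
      N12 x:[35/3,46/3] y:[8,24] z:[19/2,39/2] -> hit [35/3,46/3] leaf, test {P1(miss), P5(miss), P13(miss)}
    N10 x:[17,20] y:[10,32] z:[17/2,21] -> hit [17,20], descend [8, 11]
      N8 x:[17,20] y:[24,32] z:[17/2,21] -> miss, prune
      N11 x:[17,59/3] y:[10,18] z:[27/2,16] -> miss, prune
  N7 x:[23/3,19] y:[-3,34] z:[-1/2,17/2] -> hit [23/3,17/2], descend [1, 2]
    N1 x:[9,19] y:[-3,8] z:[-1/2,17/2] -> miss, prune
    N2 x:[23/3,41/3] y:[18,34] z:[2,8] -> miss, prune

11 AABB tests over nodes [0, 3, 9, 6, 12, 10, 8, 11, 7, 1, 2]; 1 leaf entered; closest miss.

== RESULT ==
11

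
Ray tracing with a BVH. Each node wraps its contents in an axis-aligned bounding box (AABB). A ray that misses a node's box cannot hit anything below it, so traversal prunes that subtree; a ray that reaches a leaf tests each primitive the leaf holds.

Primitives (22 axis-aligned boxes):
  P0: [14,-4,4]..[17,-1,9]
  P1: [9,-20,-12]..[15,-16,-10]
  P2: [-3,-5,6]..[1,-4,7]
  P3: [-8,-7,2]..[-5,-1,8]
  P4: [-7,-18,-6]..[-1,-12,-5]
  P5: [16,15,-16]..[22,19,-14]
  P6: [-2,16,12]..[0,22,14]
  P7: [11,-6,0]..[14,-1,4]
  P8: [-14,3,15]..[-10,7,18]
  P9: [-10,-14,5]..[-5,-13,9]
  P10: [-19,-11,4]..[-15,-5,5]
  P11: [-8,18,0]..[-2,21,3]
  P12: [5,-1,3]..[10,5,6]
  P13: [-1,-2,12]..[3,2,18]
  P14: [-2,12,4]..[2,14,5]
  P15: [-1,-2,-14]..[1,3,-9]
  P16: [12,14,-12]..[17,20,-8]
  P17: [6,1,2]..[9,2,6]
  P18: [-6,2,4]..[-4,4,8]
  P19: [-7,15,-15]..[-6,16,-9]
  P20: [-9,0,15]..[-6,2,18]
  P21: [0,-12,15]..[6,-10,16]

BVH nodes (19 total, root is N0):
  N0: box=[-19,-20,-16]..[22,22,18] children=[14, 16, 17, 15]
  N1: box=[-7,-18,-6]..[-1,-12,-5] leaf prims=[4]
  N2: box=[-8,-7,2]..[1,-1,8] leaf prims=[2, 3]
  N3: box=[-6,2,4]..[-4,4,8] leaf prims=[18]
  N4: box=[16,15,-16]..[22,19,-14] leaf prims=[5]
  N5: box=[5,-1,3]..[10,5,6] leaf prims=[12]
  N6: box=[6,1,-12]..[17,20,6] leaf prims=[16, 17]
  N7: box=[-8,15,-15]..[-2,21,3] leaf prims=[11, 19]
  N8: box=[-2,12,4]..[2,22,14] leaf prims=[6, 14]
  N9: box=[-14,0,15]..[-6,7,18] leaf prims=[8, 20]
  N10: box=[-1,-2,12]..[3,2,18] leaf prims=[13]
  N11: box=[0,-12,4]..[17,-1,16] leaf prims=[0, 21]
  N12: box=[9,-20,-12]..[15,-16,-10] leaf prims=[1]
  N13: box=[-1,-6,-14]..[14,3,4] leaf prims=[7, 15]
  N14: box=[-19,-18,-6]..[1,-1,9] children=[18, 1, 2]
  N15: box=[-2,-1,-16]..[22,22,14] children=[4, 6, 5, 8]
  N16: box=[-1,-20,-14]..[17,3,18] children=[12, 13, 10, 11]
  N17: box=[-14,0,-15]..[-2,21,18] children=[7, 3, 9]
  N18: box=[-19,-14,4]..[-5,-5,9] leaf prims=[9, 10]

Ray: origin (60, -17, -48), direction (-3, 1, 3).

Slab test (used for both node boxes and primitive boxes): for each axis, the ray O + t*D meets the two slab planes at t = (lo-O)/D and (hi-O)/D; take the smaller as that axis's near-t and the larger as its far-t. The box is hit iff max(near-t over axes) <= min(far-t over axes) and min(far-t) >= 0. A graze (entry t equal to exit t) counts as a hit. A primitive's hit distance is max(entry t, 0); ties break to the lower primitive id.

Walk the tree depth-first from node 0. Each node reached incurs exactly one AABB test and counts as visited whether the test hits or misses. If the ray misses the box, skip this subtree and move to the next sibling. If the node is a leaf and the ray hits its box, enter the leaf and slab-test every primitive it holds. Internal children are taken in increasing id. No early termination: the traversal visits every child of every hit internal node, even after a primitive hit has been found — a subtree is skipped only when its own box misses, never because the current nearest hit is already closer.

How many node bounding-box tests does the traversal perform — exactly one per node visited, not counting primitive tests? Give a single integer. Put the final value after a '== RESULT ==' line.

Traverse from the root:
N0 x:[38/3,79/3] y:[-3,39] z:[32/3,22] -> hit [38/3,22], descend [14, 15, 16, 17]
  N14 x:[59/3,79/3] y:[-1,16] z:[14,19] -> miss, prune
  N15 x:[38/3,62/3] y:[16,39] z:[32/3,62/3] -> hit [16,62/3], descend [4, 5, 6, 8]
    N4 x:[38/3,44/3] y:[32,36] z:[32/3,34/3] -> miss, prune
    N5 x:[50/3,55/3] y:[16,22] z:[17,18] -> hit [17,18] leaf, test {P12@t=17}
    N6 x:[43/3,18] y:[18,37] z:[12,18] -> hit [18,18] leaf, test {P16(miss), P17@t=18}
    N8 x:[58/3,62/3] y:[29,39] z:[52/3,62/3] -> miss, prune
  N16 x:[43/3,61/3] y:[-3,20] z:[34/3,22] -> hit [43/3,20], descend [10, 11, 12, 13]
    N10 x:[19,61/3] y:[15,19] z:[20,22] -> miss, prune
    N11 x:[43/3,20] y:[5,16] z:[52/3,64/3] -> miss, prune
    N12 x:[15,17] y:[-3,1] z:[12,38/3] -> miss, prune
    N13 x:[46/3,61/3] y:[11,20] z:[34/3,52/3] -> hit [46/3,52/3] leaf, test {P7@t=16, P15(miss)}
  N17 x:[62/3,74/3] y:[17,38] z:[11,22] -> hit [62/3,22], descend [3, 7, 9]
    N3 x:[64/3,22] y:[19,21] z:[52/3,56/3] -> miss, prune
    N7 x:[62/3,68/3] y:[32,38] z:[11,17] -> miss, prune
    N9 x:[22,74/3] y:[17,24] z:[21,22] -> hit [22,22] leaf, test {P8(miss), P20(miss)}

16 AABB tests over nodes [0, 14, 15, 4, 5, 6, 8, 16, 10, 11, 12, 13, 17, 3, 7, 9]; 4 leaves entered; closest P7.

== RESULT ==
16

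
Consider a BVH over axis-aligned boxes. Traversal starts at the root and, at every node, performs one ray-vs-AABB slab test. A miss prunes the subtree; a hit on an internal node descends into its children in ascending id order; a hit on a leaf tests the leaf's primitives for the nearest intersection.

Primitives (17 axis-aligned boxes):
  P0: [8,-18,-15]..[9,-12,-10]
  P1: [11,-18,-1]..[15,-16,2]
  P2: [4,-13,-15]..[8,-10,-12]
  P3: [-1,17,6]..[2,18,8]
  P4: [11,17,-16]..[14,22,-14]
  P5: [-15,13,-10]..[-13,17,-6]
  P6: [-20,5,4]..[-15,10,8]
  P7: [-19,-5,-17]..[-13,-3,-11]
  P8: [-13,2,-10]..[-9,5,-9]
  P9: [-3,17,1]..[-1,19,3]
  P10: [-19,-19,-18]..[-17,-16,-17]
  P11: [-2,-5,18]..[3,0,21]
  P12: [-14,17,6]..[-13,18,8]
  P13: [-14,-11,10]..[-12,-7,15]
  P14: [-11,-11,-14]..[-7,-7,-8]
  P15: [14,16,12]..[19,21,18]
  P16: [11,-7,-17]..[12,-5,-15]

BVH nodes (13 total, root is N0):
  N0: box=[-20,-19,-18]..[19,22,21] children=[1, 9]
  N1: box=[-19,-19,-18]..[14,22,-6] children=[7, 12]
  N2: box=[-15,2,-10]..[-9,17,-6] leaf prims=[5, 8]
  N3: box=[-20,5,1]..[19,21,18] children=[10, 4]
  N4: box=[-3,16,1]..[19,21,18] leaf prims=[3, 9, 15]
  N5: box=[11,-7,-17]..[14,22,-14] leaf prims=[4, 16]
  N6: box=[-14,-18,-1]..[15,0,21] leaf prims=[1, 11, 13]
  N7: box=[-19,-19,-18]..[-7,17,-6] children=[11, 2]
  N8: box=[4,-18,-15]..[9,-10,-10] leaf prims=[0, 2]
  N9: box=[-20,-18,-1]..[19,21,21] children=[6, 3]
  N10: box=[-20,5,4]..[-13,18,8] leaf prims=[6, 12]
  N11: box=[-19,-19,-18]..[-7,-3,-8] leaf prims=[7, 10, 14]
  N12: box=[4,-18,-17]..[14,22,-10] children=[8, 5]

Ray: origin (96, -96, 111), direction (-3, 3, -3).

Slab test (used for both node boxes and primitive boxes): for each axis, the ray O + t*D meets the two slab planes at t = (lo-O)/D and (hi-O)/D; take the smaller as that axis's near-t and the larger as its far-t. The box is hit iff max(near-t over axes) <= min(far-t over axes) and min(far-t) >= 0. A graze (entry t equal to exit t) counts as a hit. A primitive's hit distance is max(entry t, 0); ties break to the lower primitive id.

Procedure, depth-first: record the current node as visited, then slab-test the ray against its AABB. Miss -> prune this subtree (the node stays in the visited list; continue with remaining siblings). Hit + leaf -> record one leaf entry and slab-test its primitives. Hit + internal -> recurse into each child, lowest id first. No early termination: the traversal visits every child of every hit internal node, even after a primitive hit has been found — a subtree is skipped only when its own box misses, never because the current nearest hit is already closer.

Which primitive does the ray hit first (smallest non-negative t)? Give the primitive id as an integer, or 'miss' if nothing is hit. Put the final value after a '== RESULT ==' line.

Walk:
N0 x:[77/3,116/3] y:[77/3,118/3] z:[30,43] -> hit [30,116/3], descend [1, 9]
  N1 x:[82/3,115/3] y:[77/3,118/3] z:[39,43] -> miss, prune
  N9 x:[77/3,116/3] y:[26,39] z:[30,112/3] -> hit [30,112/3], descend [3, 6]
    N3 x:[77/3,116/3] y:[101/3,39] z:[31,110/3] -> hit [101/3,110/3], descend [4, 10]
      N4 x:[77/3,33] y:[112/3,39] z:[31,110/3] -> miss, prune
      N10 x:[109/3,116/3] y:[101/3,38] z:[103/3,107/3] -> miss, prune
    N6 x:[27,110/3] y:[26,32] z:[30,112/3] -> hit [30,32] leaf, test {P1(miss), P11@t=31, P13(miss)}

7 AABB tests over nodes [0, 1, 9, 3, 4, 10, 6]; 1 leaf entered; closest P11.

== RESULT ==
11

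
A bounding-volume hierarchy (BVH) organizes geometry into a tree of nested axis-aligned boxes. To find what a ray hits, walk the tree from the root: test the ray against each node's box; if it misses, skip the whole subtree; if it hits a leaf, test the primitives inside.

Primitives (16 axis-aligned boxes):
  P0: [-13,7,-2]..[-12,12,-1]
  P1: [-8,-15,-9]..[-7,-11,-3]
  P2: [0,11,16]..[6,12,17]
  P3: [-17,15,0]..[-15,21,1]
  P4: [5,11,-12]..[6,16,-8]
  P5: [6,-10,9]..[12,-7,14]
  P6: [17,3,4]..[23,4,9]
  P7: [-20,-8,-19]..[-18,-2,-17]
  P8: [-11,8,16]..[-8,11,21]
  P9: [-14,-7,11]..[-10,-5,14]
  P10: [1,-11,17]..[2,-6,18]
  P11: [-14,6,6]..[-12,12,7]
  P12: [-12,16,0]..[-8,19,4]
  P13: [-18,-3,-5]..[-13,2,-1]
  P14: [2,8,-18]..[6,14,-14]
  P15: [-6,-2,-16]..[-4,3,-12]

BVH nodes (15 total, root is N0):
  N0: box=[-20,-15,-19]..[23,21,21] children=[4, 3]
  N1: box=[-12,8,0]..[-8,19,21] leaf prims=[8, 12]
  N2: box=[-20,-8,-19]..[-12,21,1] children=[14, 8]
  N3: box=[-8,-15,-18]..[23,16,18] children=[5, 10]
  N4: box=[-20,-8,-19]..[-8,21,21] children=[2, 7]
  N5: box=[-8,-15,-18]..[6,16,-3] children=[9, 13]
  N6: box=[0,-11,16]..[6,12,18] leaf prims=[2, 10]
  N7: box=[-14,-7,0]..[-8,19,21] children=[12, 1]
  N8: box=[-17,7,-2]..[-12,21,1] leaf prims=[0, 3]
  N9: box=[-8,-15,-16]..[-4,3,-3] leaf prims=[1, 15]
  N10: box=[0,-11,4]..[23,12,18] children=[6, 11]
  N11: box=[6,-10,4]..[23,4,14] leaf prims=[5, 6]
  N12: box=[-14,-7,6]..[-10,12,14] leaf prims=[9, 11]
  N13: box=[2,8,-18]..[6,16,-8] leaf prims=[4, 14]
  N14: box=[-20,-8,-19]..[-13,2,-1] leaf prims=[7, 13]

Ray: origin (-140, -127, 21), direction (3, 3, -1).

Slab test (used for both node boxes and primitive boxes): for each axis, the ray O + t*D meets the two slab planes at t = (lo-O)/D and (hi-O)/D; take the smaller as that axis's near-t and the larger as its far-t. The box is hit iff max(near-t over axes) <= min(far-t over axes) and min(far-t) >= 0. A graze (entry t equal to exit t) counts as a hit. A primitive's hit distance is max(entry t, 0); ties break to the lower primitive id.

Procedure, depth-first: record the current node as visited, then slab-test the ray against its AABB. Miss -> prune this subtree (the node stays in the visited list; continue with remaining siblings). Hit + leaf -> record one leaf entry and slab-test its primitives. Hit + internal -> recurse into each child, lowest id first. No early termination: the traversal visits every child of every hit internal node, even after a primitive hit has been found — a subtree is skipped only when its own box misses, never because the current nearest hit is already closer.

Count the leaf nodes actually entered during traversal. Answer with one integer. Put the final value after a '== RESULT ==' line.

Traverse from the root:
N0 x:[40,163/3] y:[112/3,148/3] z:[0,40] -> hit [40,40], descend [3, 4]
  N3 x:[44,163/3] y:[112/3,143/3] z:[3,39] -> miss, prune
  N4 x:[40,44] y:[119/3,148/3] z:[0,40] -> hit [40,40], descend [2, 7]
    N2 x:[40,128/3] y:[119/3,148/3] z:[20,40] -> hit [40,40], descend [8, 14]
      N8 x:[41,128/3] y:[134/3,148/3] z:[20,23] -> miss, prune
      N14 x:[40,127/3] y:[119/3,43] z:[22,40] -> hit [40,40] leaf, test {P7@t=40, P13(miss)}
    N7 x:[42,44] y:[40,146/3] z:[0,21] -> miss, prune

7 AABB tests over nodes [0, 3, 4, 2, 8, 14, 7]; 1 leaf entered; closest P7.

== RESULT ==
1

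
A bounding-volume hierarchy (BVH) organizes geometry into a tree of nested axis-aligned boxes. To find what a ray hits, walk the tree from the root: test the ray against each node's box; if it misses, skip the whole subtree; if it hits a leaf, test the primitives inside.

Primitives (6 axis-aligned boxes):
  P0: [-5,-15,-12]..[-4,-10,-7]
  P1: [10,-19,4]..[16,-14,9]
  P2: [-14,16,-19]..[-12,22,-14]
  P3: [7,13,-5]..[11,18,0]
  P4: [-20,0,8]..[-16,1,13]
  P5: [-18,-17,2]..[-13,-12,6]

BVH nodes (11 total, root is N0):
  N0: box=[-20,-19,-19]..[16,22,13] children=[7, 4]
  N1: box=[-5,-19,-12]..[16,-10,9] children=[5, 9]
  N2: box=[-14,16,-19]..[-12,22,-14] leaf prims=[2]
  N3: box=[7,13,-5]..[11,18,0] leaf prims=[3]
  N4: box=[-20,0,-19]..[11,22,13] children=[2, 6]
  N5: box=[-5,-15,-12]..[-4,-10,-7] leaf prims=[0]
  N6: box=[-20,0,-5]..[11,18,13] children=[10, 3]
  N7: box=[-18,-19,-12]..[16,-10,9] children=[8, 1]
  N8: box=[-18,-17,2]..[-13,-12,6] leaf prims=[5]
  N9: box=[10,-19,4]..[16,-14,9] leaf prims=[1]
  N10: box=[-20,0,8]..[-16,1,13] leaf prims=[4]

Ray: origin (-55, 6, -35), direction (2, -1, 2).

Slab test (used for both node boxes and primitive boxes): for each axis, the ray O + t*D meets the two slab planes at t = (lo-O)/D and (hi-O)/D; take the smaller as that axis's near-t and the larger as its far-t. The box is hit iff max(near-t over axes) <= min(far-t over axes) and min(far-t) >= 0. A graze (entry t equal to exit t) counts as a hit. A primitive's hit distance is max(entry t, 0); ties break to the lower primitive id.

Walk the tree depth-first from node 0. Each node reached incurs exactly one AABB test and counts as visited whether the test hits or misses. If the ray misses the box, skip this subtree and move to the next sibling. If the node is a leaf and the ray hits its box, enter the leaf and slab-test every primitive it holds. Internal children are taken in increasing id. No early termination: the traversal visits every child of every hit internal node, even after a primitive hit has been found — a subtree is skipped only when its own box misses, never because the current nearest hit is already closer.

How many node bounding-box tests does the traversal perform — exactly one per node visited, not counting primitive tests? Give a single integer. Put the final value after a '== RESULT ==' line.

Traverse from the root:
N0 x:[35/2,71/2] y:[-16,25] z:[8,24] -> hit [35/2,24], descend [4, 7]
  N4 x:[35/2,33] y:[-16,6] z:[8,24] -> miss, prune
  N7 x:[37/2,71/2] y:[16,25] z:[23/2,22] -> hit [37/2,22], descend [1, 8]
    N1 x:[25,71/2] y:[16,25] z:[23/2,22] -> miss, prune
    N8 x:[37/2,21] y:[18,23] z:[37/2,41/2] -> hit [37/2,41/2] leaf, test {P5@t=37/2}

order=[0, 4, 7, 1, 8]  |boxes|=5  |leaves|=1  hit=P5

== RESULT ==
5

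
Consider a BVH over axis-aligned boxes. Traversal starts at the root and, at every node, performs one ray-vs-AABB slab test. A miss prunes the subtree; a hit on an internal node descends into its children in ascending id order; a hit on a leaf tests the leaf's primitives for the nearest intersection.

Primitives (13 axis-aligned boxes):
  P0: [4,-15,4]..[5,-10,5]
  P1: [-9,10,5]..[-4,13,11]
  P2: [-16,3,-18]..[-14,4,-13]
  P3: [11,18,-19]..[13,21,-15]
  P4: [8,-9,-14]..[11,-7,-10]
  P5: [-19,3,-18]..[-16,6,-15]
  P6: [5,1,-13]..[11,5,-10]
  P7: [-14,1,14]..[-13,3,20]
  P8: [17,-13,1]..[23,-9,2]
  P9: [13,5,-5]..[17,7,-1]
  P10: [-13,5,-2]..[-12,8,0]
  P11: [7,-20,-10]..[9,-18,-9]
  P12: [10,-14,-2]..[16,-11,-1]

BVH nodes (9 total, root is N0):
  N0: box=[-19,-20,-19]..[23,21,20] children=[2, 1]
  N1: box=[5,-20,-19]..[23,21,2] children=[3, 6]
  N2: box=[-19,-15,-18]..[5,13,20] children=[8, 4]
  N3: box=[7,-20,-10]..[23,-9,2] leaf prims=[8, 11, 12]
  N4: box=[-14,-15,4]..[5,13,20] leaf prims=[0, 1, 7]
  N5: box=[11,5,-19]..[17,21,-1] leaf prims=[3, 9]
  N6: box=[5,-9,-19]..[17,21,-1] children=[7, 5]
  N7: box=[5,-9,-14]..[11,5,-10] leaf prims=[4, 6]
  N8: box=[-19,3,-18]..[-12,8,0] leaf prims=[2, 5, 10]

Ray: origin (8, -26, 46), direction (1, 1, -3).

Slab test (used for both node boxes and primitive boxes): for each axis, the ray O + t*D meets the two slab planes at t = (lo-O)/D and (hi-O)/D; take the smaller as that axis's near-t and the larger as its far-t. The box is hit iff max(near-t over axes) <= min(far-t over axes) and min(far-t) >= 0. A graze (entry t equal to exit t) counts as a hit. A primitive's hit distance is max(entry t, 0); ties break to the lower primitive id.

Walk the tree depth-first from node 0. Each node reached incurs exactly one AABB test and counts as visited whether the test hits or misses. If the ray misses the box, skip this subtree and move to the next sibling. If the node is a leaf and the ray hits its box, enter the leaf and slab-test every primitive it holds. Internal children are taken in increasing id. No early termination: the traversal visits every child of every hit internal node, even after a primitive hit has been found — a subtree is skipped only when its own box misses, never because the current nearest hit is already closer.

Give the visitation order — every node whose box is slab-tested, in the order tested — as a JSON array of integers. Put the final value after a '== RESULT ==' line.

Walk:
N0 x:[-27,15] y:[6,47] z:[26/3,65/3] -> hit [26/3,15], descend [1, 2]
  N1 x:[-3,15] y:[6,47] z:[44/3,65/3] -> hit [44/3,15], descend [3, 6]
    N3 x:[-1,15] y:[6,17] z:[44/3,56/3] -> hit [44/3,15] leaf, test {P8@t=44/3, P11(miss), P12(miss)}
    N6 x:[-3,9] y:[17,47] z:[47/3,65/3] -> miss, prune
  N2 x:[-27,-3] y:[11,39] z:[26/3,64/3] -> miss, prune

Summary -> nodes [0, 1, 3, 6, 2]; box-tests=5; leaf-entries=1; first=P8

== RESULT ==
[0, 1, 3, 6, 2]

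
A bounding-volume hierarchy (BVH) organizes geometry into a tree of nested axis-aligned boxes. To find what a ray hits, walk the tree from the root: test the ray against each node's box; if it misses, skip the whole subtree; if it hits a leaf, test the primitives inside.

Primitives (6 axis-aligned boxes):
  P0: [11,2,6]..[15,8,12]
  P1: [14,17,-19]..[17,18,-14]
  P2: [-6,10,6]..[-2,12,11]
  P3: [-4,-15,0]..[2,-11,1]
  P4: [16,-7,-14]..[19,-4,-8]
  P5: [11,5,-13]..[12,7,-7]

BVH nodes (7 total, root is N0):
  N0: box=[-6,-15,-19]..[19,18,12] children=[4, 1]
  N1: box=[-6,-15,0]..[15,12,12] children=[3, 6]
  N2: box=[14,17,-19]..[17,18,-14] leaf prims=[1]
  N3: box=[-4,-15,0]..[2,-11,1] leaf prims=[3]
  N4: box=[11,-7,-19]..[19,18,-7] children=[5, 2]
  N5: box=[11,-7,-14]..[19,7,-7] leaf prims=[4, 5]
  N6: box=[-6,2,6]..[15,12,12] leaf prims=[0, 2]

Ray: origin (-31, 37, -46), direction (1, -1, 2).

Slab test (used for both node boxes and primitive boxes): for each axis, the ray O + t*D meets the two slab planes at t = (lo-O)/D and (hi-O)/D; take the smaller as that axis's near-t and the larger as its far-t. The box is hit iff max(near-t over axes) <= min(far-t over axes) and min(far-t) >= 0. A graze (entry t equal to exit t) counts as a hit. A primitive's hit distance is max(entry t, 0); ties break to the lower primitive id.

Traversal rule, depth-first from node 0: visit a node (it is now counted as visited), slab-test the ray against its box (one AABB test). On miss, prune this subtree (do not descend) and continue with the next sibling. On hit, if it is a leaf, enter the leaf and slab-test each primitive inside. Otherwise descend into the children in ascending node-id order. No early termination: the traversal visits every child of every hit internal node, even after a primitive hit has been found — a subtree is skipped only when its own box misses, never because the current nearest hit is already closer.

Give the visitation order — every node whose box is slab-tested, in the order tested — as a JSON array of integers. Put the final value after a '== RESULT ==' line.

Trace the traversal:
N0 x:[25,50] y:[19,52] z:[27/2,29] -> hit [25,29], descend [1, 4]
  N1 x:[25,46] y:[25,52] z:[23,29] -> hit [25,29], descend [3, 6]
    N3 x:[27,33] y:[48,52] z:[23,47/2] -> miss, prune
    N6 x:[25,46] y:[25,35] z:[26,29] -> hit [26,29] leaf, test {P0(miss), P2@t=26}
  N4 x:[42,50] y:[19,44] z:[27/2,39/2] -> miss, prune

5 AABB tests over nodes [0, 1, 3, 6, 4]; 1 leaf entered; closest P2.

== RESULT ==
[0, 1, 3, 6, 4]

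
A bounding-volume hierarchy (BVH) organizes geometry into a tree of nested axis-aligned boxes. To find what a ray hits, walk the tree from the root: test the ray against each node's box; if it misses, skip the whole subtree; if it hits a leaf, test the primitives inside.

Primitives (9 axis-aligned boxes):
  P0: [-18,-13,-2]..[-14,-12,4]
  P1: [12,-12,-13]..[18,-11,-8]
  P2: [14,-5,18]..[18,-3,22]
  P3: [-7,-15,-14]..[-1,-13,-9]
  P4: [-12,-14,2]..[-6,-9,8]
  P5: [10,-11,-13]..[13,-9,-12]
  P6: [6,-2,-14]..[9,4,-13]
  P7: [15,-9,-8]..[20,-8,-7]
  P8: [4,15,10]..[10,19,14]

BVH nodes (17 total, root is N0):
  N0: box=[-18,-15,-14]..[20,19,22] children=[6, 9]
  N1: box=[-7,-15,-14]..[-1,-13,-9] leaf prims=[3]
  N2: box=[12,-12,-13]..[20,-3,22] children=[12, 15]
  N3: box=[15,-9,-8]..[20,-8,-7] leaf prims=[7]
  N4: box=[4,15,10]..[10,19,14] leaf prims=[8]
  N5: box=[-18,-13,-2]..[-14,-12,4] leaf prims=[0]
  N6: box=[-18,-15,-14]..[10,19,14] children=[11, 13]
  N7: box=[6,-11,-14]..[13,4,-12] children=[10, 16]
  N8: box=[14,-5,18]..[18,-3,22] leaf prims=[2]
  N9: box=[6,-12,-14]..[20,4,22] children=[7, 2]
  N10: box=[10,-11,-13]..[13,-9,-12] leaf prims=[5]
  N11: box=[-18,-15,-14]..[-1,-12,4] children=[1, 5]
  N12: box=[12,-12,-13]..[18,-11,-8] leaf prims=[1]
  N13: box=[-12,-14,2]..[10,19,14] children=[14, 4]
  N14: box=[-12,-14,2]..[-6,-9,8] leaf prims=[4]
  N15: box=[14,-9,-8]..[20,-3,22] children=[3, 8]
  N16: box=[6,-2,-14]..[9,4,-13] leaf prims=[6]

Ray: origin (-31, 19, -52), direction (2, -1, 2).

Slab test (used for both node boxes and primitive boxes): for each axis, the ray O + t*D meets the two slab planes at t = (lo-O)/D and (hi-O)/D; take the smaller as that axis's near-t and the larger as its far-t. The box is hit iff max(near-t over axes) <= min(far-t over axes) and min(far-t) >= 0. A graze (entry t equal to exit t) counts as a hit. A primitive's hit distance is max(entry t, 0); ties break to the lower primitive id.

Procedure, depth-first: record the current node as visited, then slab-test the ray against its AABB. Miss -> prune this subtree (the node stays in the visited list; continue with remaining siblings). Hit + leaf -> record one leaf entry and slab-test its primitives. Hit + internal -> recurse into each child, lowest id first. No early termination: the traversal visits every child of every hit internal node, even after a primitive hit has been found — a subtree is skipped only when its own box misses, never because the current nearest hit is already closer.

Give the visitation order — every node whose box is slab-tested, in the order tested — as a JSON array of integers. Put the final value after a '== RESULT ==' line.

Trace the traversal:
N0 x:[13/2,51/2] y:[0,34] z:[19,37] -> hit [19,51/2], descend [6, 9]
  N6 x:[13/2,41/2] y:[0,34] z:[19,33] -> hit [19,41/2], descend [11, 13]
    N11 x:[13/2,15] y:[31,34] z:[19,28] -> miss, prune
    N13 x:[19/2,41/2] y:[0,33] z:[27,33] -> miss, prune
  N9 x:[37/2,51/2] y:[15,31] z:[19,37] -> hit [19,51/2], descend [2, 7]
    N2 x:[43/2,51/2] y:[22,31] z:[39/2,37] -> hit [22,51/2], descend [12, 15]
      N12 x:[43/2,49/2] y:[30,31] z:[39/2,22] -> miss, prune
      N15 x:[45/2,51/2] y:[22,28] z:[22,37] -> hit [45/2,51/2], descend [3, 8]
        N3 x:[23,51/2] y:[27,28] z:[22,45/2] -> miss, prune
        N8 x:[45/2,49/2] y:[22,24] z:[35,37] -> miss, prune
    N7 x:[37/2,22] y:[15,30] z:[19,20] -> hit [19,20], descend [10, 16]
      N10 x:[41/2,22] y:[28,30] z:[39/2,20] -> miss, prune
      N16 x:[37/2,20] y:[15,21] z:[19,39/2] -> hit [19,39/2] leaf, test {P6@t=19}

Summary -> nodes [0, 6, 11, 13, 9, 2, 12, 15, 3, 8, 7, 10, 16]; box-tests=13; leaf-entries=1; first=P6

== RESULT ==
[0, 6, 11, 13, 9, 2, 12, 15, 3, 8, 7, 10, 16]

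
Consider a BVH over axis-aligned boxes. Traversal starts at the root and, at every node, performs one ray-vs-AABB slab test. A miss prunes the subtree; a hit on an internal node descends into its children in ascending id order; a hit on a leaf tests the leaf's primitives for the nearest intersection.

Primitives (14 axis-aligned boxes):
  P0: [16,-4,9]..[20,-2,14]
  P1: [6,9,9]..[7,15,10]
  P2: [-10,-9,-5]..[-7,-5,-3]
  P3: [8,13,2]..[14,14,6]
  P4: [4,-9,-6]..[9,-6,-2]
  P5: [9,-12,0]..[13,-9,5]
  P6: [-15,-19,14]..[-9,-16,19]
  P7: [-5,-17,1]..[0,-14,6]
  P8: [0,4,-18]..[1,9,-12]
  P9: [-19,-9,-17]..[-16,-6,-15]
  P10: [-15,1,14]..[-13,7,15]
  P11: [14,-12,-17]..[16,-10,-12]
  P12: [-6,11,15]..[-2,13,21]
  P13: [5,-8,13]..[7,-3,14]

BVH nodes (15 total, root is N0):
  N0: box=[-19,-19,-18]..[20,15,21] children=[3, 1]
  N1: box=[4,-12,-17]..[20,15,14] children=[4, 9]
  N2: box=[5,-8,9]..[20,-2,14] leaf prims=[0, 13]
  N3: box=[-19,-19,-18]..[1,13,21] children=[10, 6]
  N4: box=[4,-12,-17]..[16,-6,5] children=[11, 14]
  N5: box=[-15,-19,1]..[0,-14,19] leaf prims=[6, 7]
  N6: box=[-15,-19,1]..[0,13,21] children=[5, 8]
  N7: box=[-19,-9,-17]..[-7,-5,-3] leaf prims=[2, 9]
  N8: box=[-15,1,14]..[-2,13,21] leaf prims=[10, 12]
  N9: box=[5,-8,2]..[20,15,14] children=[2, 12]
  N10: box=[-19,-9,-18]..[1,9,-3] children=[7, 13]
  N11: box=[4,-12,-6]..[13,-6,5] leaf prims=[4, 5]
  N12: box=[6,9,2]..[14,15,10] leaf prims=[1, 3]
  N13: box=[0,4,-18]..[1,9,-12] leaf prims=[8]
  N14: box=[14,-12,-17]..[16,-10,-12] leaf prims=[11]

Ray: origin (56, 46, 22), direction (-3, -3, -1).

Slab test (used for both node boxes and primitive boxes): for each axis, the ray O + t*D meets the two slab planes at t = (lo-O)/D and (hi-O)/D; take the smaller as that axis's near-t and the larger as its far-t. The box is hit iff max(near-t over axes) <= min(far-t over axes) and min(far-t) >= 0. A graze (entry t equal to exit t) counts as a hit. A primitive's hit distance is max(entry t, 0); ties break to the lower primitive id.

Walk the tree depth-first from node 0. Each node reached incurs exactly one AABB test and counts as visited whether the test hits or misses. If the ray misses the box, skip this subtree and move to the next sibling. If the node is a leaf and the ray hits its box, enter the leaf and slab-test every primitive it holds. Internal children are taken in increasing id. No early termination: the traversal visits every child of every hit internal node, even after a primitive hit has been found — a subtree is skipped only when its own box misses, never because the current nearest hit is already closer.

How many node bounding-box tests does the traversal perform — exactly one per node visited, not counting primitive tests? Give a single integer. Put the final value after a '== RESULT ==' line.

Walk:
N0 x:[12,25] y:[31/3,65/3] z:[1,40] -> hit [12,65/3], descend [1, 3]
  N1 x:[12,52/3] y:[31/3,58/3] z:[8,39] -> hit [12,52/3], descend [4, 9]
    N4 x:[40/3,52/3] y:[52/3,58/3] z:[17,39] -> hit [52/3,52/3], descend [11, 14]
      N11 x:[43/3,52/3] y:[52/3,58/3] z:[17,28] -> hit [52/3,52/3] leaf, test {P4(miss), P5(miss)}
      N14 x:[40/3,14] y:[56/3,58/3] z:[34,39] -> miss, prune
    N9 x:[12,17] y:[31/3,18] z:[8,20] -> hit [12,17], descend [2, 12]
      N2 x:[12,17] y:[16,18] z:[8,13] -> miss, prune
      N12 x:[14,50/3] y:[31/3,37/3] z:[12,20] -> miss, prune
  N3 x:[55/3,25] y:[11,65/3] z:[1,40] -> hit [55/3,65/3], descend [6, 10]
    N6 x:[56/3,71/3] y:[11,65/3] z:[1,21] -> hit [56/3,21], descend [5, 8]
      N5 x:[56/3,71/3] y:[20,65/3] z:[3,21] -> hit [20,21] leaf, test {P6(miss), P7@t=20}
      N8 x:[58/3,71/3] y:[11,15] z:[1,8] -> miss, prune
    N10 x:[55/3,25] y:[37/3,55/3] z:[25,40] -> miss, prune

Visited [0, 1, 4, 11, 14, 9, 2, 12, 3, 6, 5, 8, 10]. Tests: 13 box, 2 leaf. Nearest: P7.

== RESULT ==
13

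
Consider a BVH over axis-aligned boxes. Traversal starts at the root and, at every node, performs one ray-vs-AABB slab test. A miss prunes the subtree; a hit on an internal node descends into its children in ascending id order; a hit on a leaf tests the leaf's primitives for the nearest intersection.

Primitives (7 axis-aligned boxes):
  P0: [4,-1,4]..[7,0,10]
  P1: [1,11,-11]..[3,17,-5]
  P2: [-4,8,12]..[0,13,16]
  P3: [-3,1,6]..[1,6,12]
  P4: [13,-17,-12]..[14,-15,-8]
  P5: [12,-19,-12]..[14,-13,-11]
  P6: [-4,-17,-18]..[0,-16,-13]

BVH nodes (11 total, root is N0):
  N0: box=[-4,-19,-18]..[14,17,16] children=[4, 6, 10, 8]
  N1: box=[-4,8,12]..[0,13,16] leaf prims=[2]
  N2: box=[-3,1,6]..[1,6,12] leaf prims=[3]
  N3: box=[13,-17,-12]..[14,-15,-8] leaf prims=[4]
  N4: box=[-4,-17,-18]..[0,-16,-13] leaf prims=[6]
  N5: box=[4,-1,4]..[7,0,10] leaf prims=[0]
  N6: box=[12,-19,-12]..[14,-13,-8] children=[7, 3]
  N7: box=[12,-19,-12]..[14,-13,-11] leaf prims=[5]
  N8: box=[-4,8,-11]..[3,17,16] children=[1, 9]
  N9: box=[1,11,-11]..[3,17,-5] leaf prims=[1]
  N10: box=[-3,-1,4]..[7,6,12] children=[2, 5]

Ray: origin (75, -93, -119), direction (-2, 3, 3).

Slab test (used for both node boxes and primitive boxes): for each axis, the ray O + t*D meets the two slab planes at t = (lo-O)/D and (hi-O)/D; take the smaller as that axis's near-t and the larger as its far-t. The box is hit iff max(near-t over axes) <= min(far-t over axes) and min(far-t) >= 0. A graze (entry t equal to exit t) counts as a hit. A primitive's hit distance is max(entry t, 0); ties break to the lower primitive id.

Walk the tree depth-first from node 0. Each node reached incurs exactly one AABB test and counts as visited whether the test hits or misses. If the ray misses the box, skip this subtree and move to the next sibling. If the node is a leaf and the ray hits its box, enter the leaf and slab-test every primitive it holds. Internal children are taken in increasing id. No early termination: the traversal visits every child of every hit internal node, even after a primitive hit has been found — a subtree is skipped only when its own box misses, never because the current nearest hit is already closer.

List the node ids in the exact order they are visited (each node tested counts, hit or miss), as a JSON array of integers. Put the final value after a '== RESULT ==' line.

Walk:
N0 x:[61/2,79/2] y:[74/3,110/3] z:[101/3,45] -> hit [101/3,110/3], descend [4, 6, 8, 10]
  N4 x:[75/2,79/2] y:[76/3,77/3] z:[101/3,106/3] -> miss, prune
  N6 x:[61/2,63/2] y:[74/3,80/3] z:[107/3,37] -> miss, prune
  N8 x:[36,79/2] y:[101/3,110/3] z:[36,45] -> hit [36,110/3], descend [1, 9]
    N1 x:[75/2,79/2] y:[101/3,106/3] z:[131/3,45] -> miss, prune
    N9 x:[36,37] y:[104/3,110/3] z:[36,38] -> hit [36,110/3] leaf, test {P1@t=36}
  N10 x:[34,39] y:[92/3,33] z:[41,131/3] -> miss, prune

7 AABB tests over nodes [0, 4, 6, 8, 1, 9, 10]; 1 leaf entered; closest P1.

== RESULT ==
[0, 4, 6, 8, 1, 9, 10]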